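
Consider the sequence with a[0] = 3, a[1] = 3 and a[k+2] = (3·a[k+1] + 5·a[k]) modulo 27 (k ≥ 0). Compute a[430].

a[0] = 3; a[1] = 3; a[2] = 24; a[3] = 6; a[4] = 3; a[5] = 12; a[6] = 24; a[7] = 24; a[8] = 3; a[9] = 21; a[10] = 24; a[11] = 15; a[12] = 3; a[13] = 3.
The sequence repeats with period 12.
So a[430] = a[0 + ((430-0) mod 12)] = a[10] = 24.

24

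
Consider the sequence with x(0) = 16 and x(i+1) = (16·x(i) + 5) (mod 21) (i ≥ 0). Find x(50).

We have x(0) = 16,  x(1) = 9,  x(2) = 2,  x(3) = 16.
Since x(3) = x(0) = 16, the sequence is periodic with period 3.
So x(50) = x(0 + ((50-0) mod 3)) = x(2) = 2.

2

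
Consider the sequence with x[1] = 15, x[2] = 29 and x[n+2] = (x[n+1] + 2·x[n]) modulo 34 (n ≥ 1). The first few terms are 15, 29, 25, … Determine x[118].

27

Computing terms: x[1] = 15; x[2] = 29; x[3] = 25; x[4] = 15; x[5] = 31; x[6] = 27; x[7] = 21; x[8] = 7; x[9] = 15; x[10] = 29.
Since (x[9], x[10]) = (x[1], x[2]) = (15, 29) (two consecutive terms determine the rest), the sequence is periodic with period 8.
So x[118] = x[1 + ((118-1) mod 8)] = x[6] = 27.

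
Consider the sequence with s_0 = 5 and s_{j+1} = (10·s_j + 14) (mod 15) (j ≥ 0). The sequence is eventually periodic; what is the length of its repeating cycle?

Computing terms: s_0 = 5, s_1 = 4, s_2 = 9, s_3 = 14, s_4 = 4.
Since s_4 = s_1 = 4, the sequence is eventually periodic: after a pre-period of length 1 it cycles with period 3.

3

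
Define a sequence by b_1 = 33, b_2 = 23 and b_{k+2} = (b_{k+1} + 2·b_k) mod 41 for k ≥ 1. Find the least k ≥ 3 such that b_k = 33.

Computing terms: b_1 = 33; b_2 = 23; b_3 = 7; b_4 = 12; b_5 = 26; b_6 = 9; b_7 = 20; b_8 = 38; b_9 = 37; b_{10} = 31; b_{11} = 23; b_{12} = 3; b_{13} = 8; b_{14} = 14; b_{15} = 30; b_{16} = 17; b_{17} = 36; b_{18} = 29; b_{19} = 19; b_{20} = 36; b_{21} = 33; b_{22} = 23.
Since (b_{21}, b_{22}) = (b_1, b_2) = (33, 23) (two consecutive terms determine the rest), the sequence is periodic with period 20.
The value 33 next appears (with k ≥ 3) at b_{21}.

21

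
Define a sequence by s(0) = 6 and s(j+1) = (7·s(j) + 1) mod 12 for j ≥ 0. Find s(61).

7

Computing terms: s(0) = 6; s(1) = 7; s(2) = 2; s(3) = 3; s(4) = 10; s(5) = 11; s(6) = 6.
Since s(6) = s(0) = 6, the sequence is periodic with period 6.
So s(61) = s(0 + ((61-0) mod 6)) = s(1) = 7.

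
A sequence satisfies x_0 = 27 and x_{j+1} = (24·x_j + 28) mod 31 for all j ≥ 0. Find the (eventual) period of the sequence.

We have x_0 = 27; x_1 = 25; x_2 = 8; x_3 = 3; x_4 = 7; x_5 = 10; x_6 = 20; x_7 = 12; x_8 = 6; x_9 = 17; x_{10} = 2; x_{11} = 14; x_{12} = 23; x_{13} = 22; x_{14} = 29; x_{15} = 11; x_{16} = 13; x_{17} = 30; x_{18} = 4; x_{19} = 0; x_{20} = 28; x_{21} = 18; x_{22} = 26; x_{23} = 1; x_{24} = 21; x_{25} = 5; x_{26} = 24; x_{27} = 15; x_{28} = 16; x_{29} = 9; x_{30} = 27.
Since x_{30} = x_0 = 27, the sequence is periodic with period 30.

30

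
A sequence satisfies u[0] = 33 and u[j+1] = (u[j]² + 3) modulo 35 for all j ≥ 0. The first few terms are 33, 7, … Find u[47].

17

We have u[0] = 33,  u[1] = 7,  u[2] = 17,  u[3] = 12,  u[4] = 7.
Since u[4] = u[1] = 7, the sequence is eventually periodic: after a pre-period of length 1 it cycles with period 3.
For j ≥ 1, u[j] depends only on (j - 1) mod 3. (47 - 1) mod 3 = 1, so u[47] = u[2] = 17.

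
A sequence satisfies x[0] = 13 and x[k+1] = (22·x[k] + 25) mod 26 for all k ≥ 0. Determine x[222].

13

x[0] = 13; x[1] = 25; x[2] = 3; x[3] = 13.
The sequence repeats with period 3.
(222 - 0) mod 3 = 0, so x[222] = x[0] = 13.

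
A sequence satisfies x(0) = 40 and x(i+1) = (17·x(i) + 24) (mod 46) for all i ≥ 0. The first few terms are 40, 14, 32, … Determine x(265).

14

x(0) = 40,  x(1) = 14,  x(2) = 32,  x(3) = 16,  x(4) = 20,  x(5) = 42,  x(6) = 2,  x(7) = 12,  x(8) = 44,  x(9) = 36,  x(10) = 38,  x(11) = 26,  x(12) = 6,  x(13) = 34,  x(14) = 4,  x(15) = 0,  x(16) = 24,  x(17) = 18,  x(18) = 8,  x(19) = 22,  x(20) = 30,  x(21) = 28,  x(22) = 40.
The sequence repeats with period 22.
So x(265) = x(0 + ((265-0) mod 22)) = x(1) = 14.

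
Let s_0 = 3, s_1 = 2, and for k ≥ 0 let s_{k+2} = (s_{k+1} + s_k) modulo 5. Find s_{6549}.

Listing terms: s_0 = 3, s_1 = 2, s_2 = 0, s_3 = 2, s_4 = 2, s_5 = 4, s_6 = 1, s_7 = 0, s_8 = 1, s_9 = 1, s_{10} = 2, s_{11} = 3, s_{12} = 0, s_{13} = 3, s_{14} = 3, s_{15} = 1, s_{16} = 4, s_{17} = 0, s_{18} = 4, s_{19} = 4, s_{20} = 3, s_{21} = 2.
Since (s_{20}, s_{21}) = (s_0, s_1) = (3, 2) (two consecutive terms determine the rest), the sequence is periodic with period 20.
(6549 - 0) mod 20 = 9, so s_{6549} = s_9 = 1.

1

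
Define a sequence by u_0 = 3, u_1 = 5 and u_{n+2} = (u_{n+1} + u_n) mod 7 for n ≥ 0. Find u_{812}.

We have u_0 = 3,  u_1 = 5,  u_2 = 1,  u_3 = 6,  u_4 = 0,  u_5 = 6,  u_6 = 6,  u_7 = 5,  u_8 = 4,  u_9 = 2,  u_{10} = 6,  u_{11} = 1,  u_{12} = 0,  u_{13} = 1,  u_{14} = 1,  u_{15} = 2,  u_{16} = 3,  u_{17} = 5.
Since (u_{16}, u_{17}) = (u_0, u_1) = (3, 5) (two consecutive terms determine the rest), the sequence is periodic with period 16.
So u_{812} = u_{0 + ((812-0) mod 16)} = u_{12} = 0.

0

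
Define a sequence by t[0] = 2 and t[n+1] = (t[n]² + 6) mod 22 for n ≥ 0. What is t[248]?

0

t[0] = 2; t[1] = 10; t[2] = 18; t[3] = 0; t[4] = 6; t[5] = 20; t[6] = 10.
Since t[6] = t[1] = 10, the sequence is eventually periodic: after a pre-period of length 1 it cycles with period 5.
For n ≥ 1, t[n] depends only on (n - 1) mod 5. (248 - 1) mod 5 = 2, so t[248] = t[3] = 0.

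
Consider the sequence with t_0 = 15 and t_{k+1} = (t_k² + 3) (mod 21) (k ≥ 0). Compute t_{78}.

0

Computing terms: t_0 = 15; t_1 = 18; t_2 = 12; t_3 = 0; t_4 = 3; t_5 = 12.
Since t_5 = t_2 = 12, the sequence is eventually periodic: after a pre-period of length 2 it cycles with period 3.
For k ≥ 2, t_k depends only on (k - 2) mod 3. (78 - 2) mod 3 = 1, so t_{78} = t_3 = 0.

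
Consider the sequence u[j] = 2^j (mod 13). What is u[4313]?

Listing terms: u[1] = 2, u[2] = 4, u[3] = 8, u[4] = 3, u[5] = 6, u[6] = 12, u[7] = 11, u[8] = 9, u[9] = 5, u[10] = 10, u[11] = 7, u[12] = 1, u[13] = 2.
Since u[13] = u[1] = 2, the sequence is periodic with period 12.
(4313 - 1) mod 12 = 4, so u[4313] = u[5] = 6.

6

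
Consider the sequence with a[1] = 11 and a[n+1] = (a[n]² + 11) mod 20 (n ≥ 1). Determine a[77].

Computing terms: a[1] = 11; a[2] = 12; a[3] = 15; a[4] = 16; a[5] = 7; a[6] = 0; a[7] = 11.
The sequence repeats with period 6.
So a[77] = a[1 + ((77-1) mod 6)] = a[5] = 7.

7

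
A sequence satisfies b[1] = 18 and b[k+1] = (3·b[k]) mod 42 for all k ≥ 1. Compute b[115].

b[1] = 18,  b[2] = 12,  b[3] = 36,  b[4] = 24,  b[5] = 30,  b[6] = 6,  b[7] = 18.
The sequence repeats with period 6.
(115 - 1) mod 6 = 0, so b[115] = b[1] = 18.

18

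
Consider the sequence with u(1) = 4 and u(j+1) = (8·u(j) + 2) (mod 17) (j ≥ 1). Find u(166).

u(1) = 4,  u(2) = 0,  u(3) = 2,  u(4) = 1,  u(5) = 10,  u(6) = 14,  u(7) = 12,  u(8) = 13,  u(9) = 4.
The sequence repeats with period 8.
So u(166) = u(1 + ((166-1) mod 8)) = u(6) = 14.

14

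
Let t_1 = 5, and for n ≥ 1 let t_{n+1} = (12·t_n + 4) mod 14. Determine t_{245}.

We have t_1 = 5, t_2 = 8, t_3 = 2, t_4 = 0, t_5 = 4, t_6 = 10, t_7 = 12, t_8 = 8.
Since t_8 = t_2 = 8, the sequence is eventually periodic: after a pre-period of length 1 it cycles with period 6.
For n ≥ 2, t_n depends only on (n - 2) mod 6. (245 - 2) mod 6 = 3, so t_{245} = t_5 = 4.

4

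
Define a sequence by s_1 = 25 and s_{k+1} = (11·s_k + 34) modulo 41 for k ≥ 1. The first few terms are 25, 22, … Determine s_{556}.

17

Listing terms: s_1 = 25,  s_2 = 22,  s_3 = 30,  s_4 = 36,  s_5 = 20,  s_6 = 8,  s_7 = 40,  s_8 = 23,  s_9 = 0,  s_{10} = 34,  s_{11} = 39,  s_{12} = 12,  s_{13} = 2,  s_{14} = 15,  s_{15} = 35,  s_{16} = 9,  s_{17} = 10,  s_{18} = 21,  s_{19} = 19,  s_{20} = 38,  s_{21} = 1,  s_{22} = 4,  s_{23} = 37,  s_{24} = 31,  s_{25} = 6,  s_{26} = 18,  s_{27} = 27,  s_{28} = 3,  s_{29} = 26,  s_{30} = 33,  s_{31} = 28,  s_{32} = 14,  s_{33} = 24,  s_{34} = 11,  s_{35} = 32,  s_{36} = 17,  s_{37} = 16,  s_{38} = 5,  s_{39} = 7,  s_{40} = 29,  s_{41} = 25.
The sequence repeats with period 40.
(556 - 1) mod 40 = 35, so s_{556} = s_{36} = 17.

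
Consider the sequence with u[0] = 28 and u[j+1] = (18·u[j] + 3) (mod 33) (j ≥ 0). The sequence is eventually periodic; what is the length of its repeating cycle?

u[0] = 28; u[1] = 12; u[2] = 21; u[3] = 18; u[4] = 30; u[5] = 15; u[6] = 9; u[7] = 0; u[8] = 3; u[9] = 24; u[10] = 6; u[11] = 12.
Since u[11] = u[1] = 12, the sequence is eventually periodic: after a pre-period of length 1 it cycles with period 10.

10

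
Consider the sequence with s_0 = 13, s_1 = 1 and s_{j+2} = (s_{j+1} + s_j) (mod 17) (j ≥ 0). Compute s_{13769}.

12

Listing terms: s_0 = 13; s_1 = 1; s_2 = 14; s_3 = 15; s_4 = 12; s_5 = 10; s_6 = 5; s_7 = 15; s_8 = 3; s_9 = 1; s_{10} = 4; s_{11} = 5; s_{12} = 9; s_{13} = 14; s_{14} = 6; s_{15} = 3; s_{16} = 9; s_{17} = 12; s_{18} = 4; s_{19} = 16; s_{20} = 3; s_{21} = 2; s_{22} = 5; s_{23} = 7; s_{24} = 12; s_{25} = 2; s_{26} = 14; s_{27} = 16; s_{28} = 13; s_{29} = 12; s_{30} = 8; s_{31} = 3; s_{32} = 11; s_{33} = 14; s_{34} = 8; s_{35} = 5; s_{36} = 13; s_{37} = 1.
Since (s_{36}, s_{37}) = (s_0, s_1) = (13, 1) (two consecutive terms determine the rest), the sequence is periodic with period 36.
So s_{13769} = s_{0 + ((13769-0) mod 36)} = s_{17} = 12.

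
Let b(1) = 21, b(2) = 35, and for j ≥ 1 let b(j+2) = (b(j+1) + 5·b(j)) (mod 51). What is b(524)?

35

b(1) = 21,  b(2) = 35,  b(3) = 38,  b(4) = 9,  b(5) = 46,  b(6) = 40,  b(7) = 15,  b(8) = 11,  b(9) = 35,  b(10) = 39,  b(11) = 10,  b(12) = 1,  b(13) = 0,  b(14) = 5,  b(15) = 5,  b(16) = 30,  b(17) = 4,  b(18) = 1,  b(19) = 21,  b(20) = 26,  b(21) = 29,  b(22) = 6,  b(23) = 49,  b(24) = 28,  b(25) = 18,  b(26) = 5,  b(27) = 44,  b(28) = 18,  b(29) = 34,  b(30) = 22,  b(31) = 39,  b(32) = 47,  b(33) = 38,  b(34) = 18,  b(35) = 4,  b(36) = 43,  b(37) = 12,  b(38) = 23,  b(39) = 32,  b(40) = 45,  b(41) = 1,  b(42) = 22,  b(43) = 27,  b(44) = 35,  b(45) = 17,  b(46) = 39,  b(47) = 22,  b(48) = 13,  b(49) = 21,  b(50) = 35.
Since (b(49), b(50)) = (b(1), b(2)) = (21, 35) (two consecutive terms determine the rest), the sequence is periodic with period 48.
(524 - 1) mod 48 = 43, so b(524) = b(44) = 35.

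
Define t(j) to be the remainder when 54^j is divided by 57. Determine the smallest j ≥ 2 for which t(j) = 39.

Computing terms: t(1) = 54; t(2) = 9; t(3) = 30; t(4) = 24; t(5) = 42; t(6) = 45; t(7) = 36; t(8) = 6; t(9) = 39; t(10) = 54.
The sequence repeats with period 9.
The value 39 first appears (with j ≥ 2) at t(9).

9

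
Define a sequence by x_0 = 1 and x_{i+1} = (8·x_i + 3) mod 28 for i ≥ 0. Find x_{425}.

Computing terms: x_0 = 1; x_1 = 11; x_2 = 7; x_3 = 3; x_4 = 27; x_5 = 23; x_6 = 19; x_7 = 15; x_8 = 11.
Since x_8 = x_1 = 11, the sequence is eventually periodic: after a pre-period of length 1 it cycles with period 7.
For i ≥ 1, x_i depends only on (i - 1) mod 7. (425 - 1) mod 7 = 4, so x_{425} = x_5 = 23.

23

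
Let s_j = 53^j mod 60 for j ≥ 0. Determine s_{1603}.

Computing terms: s_0 = 1, s_1 = 53, s_2 = 49, s_3 = 17, s_4 = 1.
The sequence repeats with period 4.
(1603 - 0) mod 4 = 3, so s_{1603} = s_3 = 17.

17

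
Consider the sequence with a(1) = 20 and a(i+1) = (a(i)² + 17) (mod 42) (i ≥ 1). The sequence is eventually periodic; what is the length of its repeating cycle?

We have a(1) = 20, a(2) = 39, a(3) = 26, a(4) = 21, a(5) = 38, a(6) = 33, a(7) = 14, a(8) = 3, a(9) = 26.
Since a(9) = a(3) = 26, the sequence is eventually periodic: after a pre-period of length 2 it cycles with period 6.

6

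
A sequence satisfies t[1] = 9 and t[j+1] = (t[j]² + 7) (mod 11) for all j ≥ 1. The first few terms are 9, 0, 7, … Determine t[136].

10

Listing terms: t[1] = 9,  t[2] = 0,  t[3] = 7,  t[4] = 1,  t[5] = 8,  t[6] = 5,  t[7] = 10,  t[8] = 8.
Since t[8] = t[5] = 8, the sequence is eventually periodic: after a pre-period of length 4 it cycles with period 3.
For j ≥ 5, t[j] depends only on (j - 5) mod 3. (136 - 5) mod 3 = 2, so t[136] = t[7] = 10.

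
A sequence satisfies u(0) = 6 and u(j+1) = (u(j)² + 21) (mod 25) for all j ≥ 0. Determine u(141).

21

Listing terms: u(0) = 6,  u(1) = 7,  u(2) = 20,  u(3) = 21,  u(4) = 12,  u(5) = 15,  u(6) = 21.
Since u(6) = u(3) = 21, the sequence is eventually periodic: after a pre-period of length 3 it cycles with period 3.
For j ≥ 3, u(j) depends only on (j - 3) mod 3. (141 - 3) mod 3 = 0, so u(141) = u(3) = 21.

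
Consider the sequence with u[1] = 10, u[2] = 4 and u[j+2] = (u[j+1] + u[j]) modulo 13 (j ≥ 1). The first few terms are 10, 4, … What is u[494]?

Computing terms: u[1] = 10, u[2] = 4, u[3] = 1, u[4] = 5, u[5] = 6, u[6] = 11, u[7] = 4, u[8] = 2, u[9] = 6, u[10] = 8, u[11] = 1, u[12] = 9, u[13] = 10, u[14] = 6, u[15] = 3, u[16] = 9, u[17] = 12, u[18] = 8, u[19] = 7, u[20] = 2, u[21] = 9, u[22] = 11, u[23] = 7, u[24] = 5, u[25] = 12, u[26] = 4, u[27] = 3, u[28] = 7, u[29] = 10, u[30] = 4.
The sequence repeats with period 28.
(494 - 1) mod 28 = 17, so u[494] = u[18] = 8.

8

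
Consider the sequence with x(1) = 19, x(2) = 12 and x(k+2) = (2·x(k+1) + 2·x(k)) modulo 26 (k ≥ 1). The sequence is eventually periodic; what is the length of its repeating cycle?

12

We have x(1) = 19, x(2) = 12, x(3) = 10, x(4) = 18, x(5) = 4, x(6) = 18, x(7) = 18, x(8) = 20, x(9) = 24, x(10) = 10, x(11) = 16, x(12) = 0, x(13) = 6, x(14) = 12, x(15) = 10.
Since (x(14), x(15)) = (x(2), x(3)) = (12, 10) (two consecutive terms determine the rest), the sequence is eventually periodic: after a pre-period of length 1 it cycles with period 12.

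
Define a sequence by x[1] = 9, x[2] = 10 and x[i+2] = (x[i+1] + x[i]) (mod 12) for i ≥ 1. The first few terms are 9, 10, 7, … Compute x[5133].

3

Computing terms: x[1] = 9, x[2] = 10, x[3] = 7, x[4] = 5, x[5] = 0, x[6] = 5, x[7] = 5, x[8] = 10, x[9] = 3, x[10] = 1, x[11] = 4, x[12] = 5, x[13] = 9, x[14] = 2, x[15] = 11, x[16] = 1, x[17] = 0, x[18] = 1, x[19] = 1, x[20] = 2, x[21] = 3, x[22] = 5, x[23] = 8, x[24] = 1, x[25] = 9, x[26] = 10.
Since (x[25], x[26]) = (x[1], x[2]) = (9, 10) (two consecutive terms determine the rest), the sequence is periodic with period 24.
(5133 - 1) mod 24 = 20, so x[5133] = x[21] = 3.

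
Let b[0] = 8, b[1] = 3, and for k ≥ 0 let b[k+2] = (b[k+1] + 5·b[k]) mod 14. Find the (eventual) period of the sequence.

21

We have b[0] = 8; b[1] = 3; b[2] = 1; b[3] = 2; b[4] = 7; b[5] = 3; b[6] = 10; b[7] = 11; b[8] = 5; b[9] = 4; b[10] = 1; b[11] = 7; b[12] = 12; b[13] = 5; b[14] = 9; b[15] = 6; b[16] = 9; b[17] = 11; b[18] = 0; b[19] = 13; b[20] = 13; b[21] = 8; b[22] = 3.
The sequence repeats with period 21.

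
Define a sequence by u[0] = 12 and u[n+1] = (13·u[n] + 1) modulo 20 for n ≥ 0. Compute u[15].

7

We have u[0] = 12,  u[1] = 17,  u[2] = 2,  u[3] = 7,  u[4] = 12.
The sequence repeats with period 4.
So u[15] = u[0 + ((15-0) mod 4)] = u[3] = 7.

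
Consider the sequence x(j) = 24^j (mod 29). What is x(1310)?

24

We have x(0) = 1,  x(1) = 24,  x(2) = 25,  x(3) = 20,  x(4) = 16,  x(5) = 7,  x(6) = 23,  x(7) = 1.
The sequence repeats with period 7.
(1310 - 0) mod 7 = 1, so x(1310) = x(1) = 24.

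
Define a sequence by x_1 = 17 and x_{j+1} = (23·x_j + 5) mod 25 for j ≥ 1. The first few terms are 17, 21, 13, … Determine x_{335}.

x_1 = 17; x_2 = 21; x_3 = 13; x_4 = 4; x_5 = 22; x_6 = 11; x_7 = 8; x_8 = 14; x_9 = 2; x_{10} = 1; x_{11} = 3; x_{12} = 24; x_{13} = 7; x_{14} = 16; x_{15} = 23; x_{16} = 9; x_{17} = 12; x_{18} = 6; x_{19} = 18; x_{20} = 19; x_{21} = 17.
The sequence repeats with period 20.
So x_{335} = x_{1 + ((335-1) mod 20)} = x_{15} = 23.

23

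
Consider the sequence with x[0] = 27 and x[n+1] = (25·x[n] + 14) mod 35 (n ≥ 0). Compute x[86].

19

We have x[0] = 27,  x[1] = 24,  x[2] = 19,  x[3] = 34,  x[4] = 24.
Since x[4] = x[1] = 24, the sequence is eventually periodic: after a pre-period of length 1 it cycles with period 3.
For n ≥ 1, x[n] depends only on (n - 1) mod 3. (86 - 1) mod 3 = 1, so x[86] = x[2] = 19.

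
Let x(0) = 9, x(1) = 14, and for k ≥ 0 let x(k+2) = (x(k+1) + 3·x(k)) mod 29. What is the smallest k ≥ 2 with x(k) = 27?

Computing terms: x(0) = 9,  x(1) = 14,  x(2) = 12,  x(3) = 25,  x(4) = 3,  x(5) = 20,  x(6) = 0,  x(7) = 2,  x(8) = 2,  x(9) = 8,  x(10) = 14,  x(11) = 9,  x(12) = 22,  x(13) = 20,  x(14) = 28,  x(15) = 1,  x(16) = 27,  x(17) = 1,  x(18) = 24,  x(19) = 27,  x(20) = 12,  x(21) = 6,  x(22) = 13,  x(23) = 2,  x(24) = 12,  x(25) = 18,  x(26) = 25,  x(27) = 21,  x(28) = 9,  x(29) = 14.
Since (x(28), x(29)) = (x(0), x(1)) = (9, 14) (two consecutive terms determine the rest), the sequence is periodic with period 28.
The value 27 first appears (with k ≥ 2) at x(16).

16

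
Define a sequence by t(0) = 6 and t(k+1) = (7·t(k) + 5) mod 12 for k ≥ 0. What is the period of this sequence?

6

Computing terms: t(0) = 6, t(1) = 11, t(2) = 10, t(3) = 3, t(4) = 2, t(5) = 7, t(6) = 6.
The sequence repeats with period 6.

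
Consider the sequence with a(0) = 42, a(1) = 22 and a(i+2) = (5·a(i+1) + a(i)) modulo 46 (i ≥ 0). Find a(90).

14

a(0) = 42, a(1) = 22, a(2) = 14, a(3) = 0, a(4) = 14, a(5) = 24, a(6) = 42, a(7) = 4, a(8) = 16, a(9) = 38, a(10) = 22, a(11) = 10, a(12) = 26, a(13) = 2, a(14) = 36, a(15) = 44, a(16) = 26, a(17) = 36, a(18) = 22, a(19) = 8, a(20) = 16, a(21) = 42, a(22) = 42, a(23) = 22.
Since (a(22), a(23)) = (a(0), a(1)) = (42, 22) (two consecutive terms determine the rest), the sequence is periodic with period 22.
So a(90) = a(0 + ((90-0) mod 22)) = a(2) = 14.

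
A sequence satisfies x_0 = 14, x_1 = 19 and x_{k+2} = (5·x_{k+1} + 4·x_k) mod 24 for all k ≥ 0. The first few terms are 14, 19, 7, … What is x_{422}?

Listing terms: x_0 = 14,  x_1 = 19,  x_2 = 7,  x_3 = 15,  x_4 = 7,  x_5 = 23,  x_6 = 23,  x_7 = 15,  x_8 = 23,  x_9 = 7,  x_{10} = 7,  x_{11} = 15.
Since (x_{10}, x_{11}) = (x_2, x_3) = (7, 15) (two consecutive terms determine the rest), the sequence is eventually periodic: after a pre-period of length 2 it cycles with period 8.
For k ≥ 2, x_k depends only on (k - 2) mod 8. (422 - 2) mod 8 = 4, so x_{422} = x_6 = 23.

23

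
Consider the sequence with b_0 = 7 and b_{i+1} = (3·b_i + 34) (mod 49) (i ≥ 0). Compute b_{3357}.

We have b_0 = 7,  b_1 = 6,  b_2 = 3,  b_3 = 43,  b_4 = 16,  b_5 = 33,  b_6 = 35,  b_7 = 41,  b_8 = 10,  b_9 = 15,  b_{10} = 30,  b_{11} = 26,  b_{12} = 14,  b_{13} = 27,  b_{14} = 17,  b_{15} = 36,  b_{16} = 44,  b_{17} = 19,  b_{18} = 42,  b_{19} = 13,  b_{20} = 24,  b_{21} = 8,  b_{22} = 9,  b_{23} = 12,  b_{24} = 21,  b_{25} = 48,  b_{26} = 31,  b_{27} = 29,  b_{28} = 23,  b_{29} = 5,  b_{30} = 0,  b_{31} = 34,  b_{32} = 38,  b_{33} = 1,  b_{34} = 37,  b_{35} = 47,  b_{36} = 28,  b_{37} = 20,  b_{38} = 45,  b_{39} = 22,  b_{40} = 2,  b_{41} = 40,  b_{42} = 7.
Since b_{42} = b_0 = 7, the sequence is periodic with period 42.
So b_{3357} = b_{0 + ((3357-0) mod 42)} = b_{39} = 22.

22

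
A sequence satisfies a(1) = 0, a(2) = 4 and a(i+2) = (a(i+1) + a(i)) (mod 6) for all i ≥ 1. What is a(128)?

We have a(1) = 0,  a(2) = 4,  a(3) = 4,  a(4) = 2,  a(5) = 0,  a(6) = 2,  a(7) = 2,  a(8) = 4,  a(9) = 0,  a(10) = 4.
Since (a(9), a(10)) = (a(1), a(2)) = (0, 4) (two consecutive terms determine the rest), the sequence is periodic with period 8.
(128 - 1) mod 8 = 7, so a(128) = a(8) = 4.

4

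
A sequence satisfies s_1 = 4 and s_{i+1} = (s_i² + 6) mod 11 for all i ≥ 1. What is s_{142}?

0

Listing terms: s_1 = 4,  s_2 = 0,  s_3 = 6,  s_4 = 9,  s_5 = 10,  s_6 = 7,  s_7 = 0.
Since s_7 = s_2 = 0, the sequence is eventually periodic: after a pre-period of length 1 it cycles with period 5.
For i ≥ 2, s_i depends only on (i - 2) mod 5. (142 - 2) mod 5 = 0, so s_{142} = s_2 = 0.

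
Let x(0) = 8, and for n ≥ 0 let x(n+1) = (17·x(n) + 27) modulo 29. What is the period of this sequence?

x(0) = 8; x(1) = 18; x(2) = 14; x(3) = 4; x(4) = 8.
The sequence repeats with period 4.

4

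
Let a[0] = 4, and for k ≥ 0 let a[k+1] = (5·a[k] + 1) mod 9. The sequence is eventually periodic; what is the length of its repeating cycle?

Listing terms: a[0] = 4; a[1] = 3; a[2] = 7; a[3] = 0; a[4] = 1; a[5] = 6; a[6] = 4.
Since a[6] = a[0] = 4, the sequence is periodic with period 6.

6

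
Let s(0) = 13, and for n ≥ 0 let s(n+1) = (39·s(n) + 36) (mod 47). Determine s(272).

12

Computing terms: s(0) = 13,  s(1) = 26,  s(2) = 16,  s(3) = 2,  s(4) = 20,  s(5) = 17,  s(6) = 41,  s(7) = 37,  s(8) = 22,  s(9) = 1,  s(10) = 28,  s(11) = 0,  s(12) = 36,  s(13) = 30,  s(14) = 31,  s(15) = 23,  s(16) = 40,  s(17) = 45,  s(18) = 5,  s(19) = 43,  s(20) = 21,  s(21) = 9,  s(22) = 11,  s(23) = 42,  s(24) = 29,  s(25) = 39,  s(26) = 6,  s(27) = 35,  s(28) = 38,  s(29) = 14,  s(30) = 18,  s(31) = 33,  s(32) = 7,  s(33) = 27,  s(34) = 8,  s(35) = 19,  s(36) = 25,  s(37) = 24,  s(38) = 32,  s(39) = 15,  s(40) = 10,  s(41) = 3,  s(42) = 12,  s(43) = 34,  s(44) = 46,  s(45) = 44,  s(46) = 13.
Since s(46) = s(0) = 13, the sequence is periodic with period 46.
(272 - 0) mod 46 = 42, so s(272) = s(42) = 12.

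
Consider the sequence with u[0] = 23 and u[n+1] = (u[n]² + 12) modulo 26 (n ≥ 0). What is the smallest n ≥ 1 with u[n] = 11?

Computing terms: u[0] = 23, u[1] = 21, u[2] = 11, u[3] = 3, u[4] = 21.
Since u[4] = u[1] = 21, the sequence is eventually periodic: after a pre-period of length 1 it cycles with period 3.
The value 11 first appears (with n ≥ 1) at u[2].

2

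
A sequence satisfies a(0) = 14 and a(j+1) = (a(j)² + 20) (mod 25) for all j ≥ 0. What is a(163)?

21

Listing terms: a(0) = 14, a(1) = 16, a(2) = 1, a(3) = 21, a(4) = 11, a(5) = 16.
Since a(5) = a(1) = 16, the sequence is eventually periodic: after a pre-period of length 1 it cycles with period 4.
For j ≥ 1, a(j) depends only on (j - 1) mod 4. (163 - 1) mod 4 = 2, so a(163) = a(3) = 21.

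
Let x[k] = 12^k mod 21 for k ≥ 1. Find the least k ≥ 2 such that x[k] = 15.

6

We have x[1] = 12,  x[2] = 18,  x[3] = 6,  x[4] = 9,  x[5] = 3,  x[6] = 15,  x[7] = 12.
Since x[7] = x[1] = 12, the sequence is periodic with period 6.
The value 15 first appears (with k ≥ 2) at x[6].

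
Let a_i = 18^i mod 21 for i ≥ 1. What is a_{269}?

a_1 = 18; a_2 = 9; a_3 = 15; a_4 = 18.
Since a_4 = a_1 = 18, the sequence is periodic with period 3.
(269 - 1) mod 3 = 1, so a_{269} = a_2 = 9.

9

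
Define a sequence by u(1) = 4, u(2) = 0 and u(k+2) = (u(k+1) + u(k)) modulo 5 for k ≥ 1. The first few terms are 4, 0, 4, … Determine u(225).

3

Listing terms: u(1) = 4,  u(2) = 0,  u(3) = 4,  u(4) = 4,  u(5) = 3,  u(6) = 2,  u(7) = 0,  u(8) = 2,  u(9) = 2,  u(10) = 4,  u(11) = 1,  u(12) = 0,  u(13) = 1,  u(14) = 1,  u(15) = 2,  u(16) = 3,  u(17) = 0,  u(18) = 3,  u(19) = 3,  u(20) = 1,  u(21) = 4,  u(22) = 0.
The sequence repeats with period 20.
So u(225) = u(1 + ((225-1) mod 20)) = u(5) = 3.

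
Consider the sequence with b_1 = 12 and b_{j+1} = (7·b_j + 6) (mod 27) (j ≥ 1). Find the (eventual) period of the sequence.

9

b_1 = 12,  b_2 = 9,  b_3 = 15,  b_4 = 3,  b_5 = 0,  b_6 = 6,  b_7 = 21,  b_8 = 18,  b_9 = 24,  b_{10} = 12.
Since b_{10} = b_1 = 12, the sequence is periodic with period 9.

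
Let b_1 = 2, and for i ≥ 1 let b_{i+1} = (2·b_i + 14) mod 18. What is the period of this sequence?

b_1 = 2; b_2 = 0; b_3 = 14; b_4 = 6; b_5 = 8; b_6 = 12; b_7 = 2.
Since b_7 = b_1 = 2, the sequence is periodic with period 6.

6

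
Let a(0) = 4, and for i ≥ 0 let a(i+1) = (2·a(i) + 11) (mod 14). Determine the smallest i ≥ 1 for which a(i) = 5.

1

Listing terms: a(0) = 4,  a(1) = 5,  a(2) = 7,  a(3) = 11,  a(4) = 5.
Since a(4) = a(1) = 5, the sequence is eventually periodic: after a pre-period of length 1 it cycles with period 3.
The value 5 first appears (with i ≥ 1) at a(1).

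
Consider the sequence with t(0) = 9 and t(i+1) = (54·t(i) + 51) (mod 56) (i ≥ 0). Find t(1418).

41

t(0) = 9, t(1) = 33, t(2) = 41, t(3) = 25, t(4) = 1, t(5) = 49, t(6) = 9.
The sequence repeats with period 6.
So t(1418) = t(0 + ((1418-0) mod 6)) = t(2) = 41.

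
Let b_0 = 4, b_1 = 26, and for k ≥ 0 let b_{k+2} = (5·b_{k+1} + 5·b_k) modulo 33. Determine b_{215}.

21

b_0 = 4; b_1 = 26; b_2 = 18; b_3 = 22; b_4 = 2; b_5 = 21; b_6 = 16; b_7 = 20; b_8 = 15; b_9 = 10; b_{10} = 26; b_{11} = 15; b_{12} = 7; b_{13} = 11; b_{14} = 24; b_{15} = 10; b_{16} = 5; b_{17} = 9; b_{18} = 4; b_{19} = 32; b_{20} = 15; b_{21} = 4; b_{22} = 29; b_{23} = 0; b_{24} = 13; b_{25} = 32; b_{26} = 27; b_{27} = 31; b_{28} = 26; b_{29} = 21; b_{30} = 4; b_{31} = 26.
Since (b_{30}, b_{31}) = (b_0, b_1) = (4, 26) (two consecutive terms determine the rest), the sequence is periodic with period 30.
So b_{215} = b_{0 + ((215-0) mod 30)} = b_5 = 21.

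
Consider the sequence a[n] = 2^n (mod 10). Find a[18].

4

Listing terms: a[0] = 1,  a[1] = 2,  a[2] = 4,  a[3] = 8,  a[4] = 6,  a[5] = 2.
Since a[5] = a[1] = 2, the sequence is eventually periodic: after a pre-period of length 1 it cycles with period 4.
For n ≥ 1, a[n] depends only on (n - 1) mod 4. (18 - 1) mod 4 = 1, so a[18] = a[2] = 4.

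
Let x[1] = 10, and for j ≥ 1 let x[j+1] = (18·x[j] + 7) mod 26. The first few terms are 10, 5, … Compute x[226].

5

Listing terms: x[1] = 10, x[2] = 5, x[3] = 19, x[4] = 11, x[5] = 23, x[6] = 5.
Since x[6] = x[2] = 5, the sequence is eventually periodic: after a pre-period of length 1 it cycles with period 4.
For j ≥ 2, x[j] depends only on (j - 2) mod 4. (226 - 2) mod 4 = 0, so x[226] = x[2] = 5.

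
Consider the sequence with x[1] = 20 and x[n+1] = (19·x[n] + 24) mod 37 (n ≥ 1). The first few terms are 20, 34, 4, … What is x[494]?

17

x[1] = 20,  x[2] = 34,  x[3] = 4,  x[4] = 26,  x[5] = 0,  x[6] = 24,  x[7] = 36,  x[8] = 5,  x[9] = 8,  x[10] = 28,  x[11] = 1,  x[12] = 6,  x[13] = 27,  x[14] = 19,  x[15] = 15,  x[16] = 13,  x[17] = 12,  x[18] = 30,  x[19] = 2,  x[20] = 25,  x[21] = 18,  x[22] = 33,  x[23] = 22,  x[24] = 35,  x[25] = 23,  x[26] = 17,  x[27] = 14,  x[28] = 31,  x[29] = 21,  x[30] = 16,  x[31] = 32,  x[32] = 3,  x[33] = 7,  x[34] = 9,  x[35] = 10,  x[36] = 29,  x[37] = 20.
Since x[37] = x[1] = 20, the sequence is periodic with period 36.
(494 - 1) mod 36 = 25, so x[494] = x[26] = 17.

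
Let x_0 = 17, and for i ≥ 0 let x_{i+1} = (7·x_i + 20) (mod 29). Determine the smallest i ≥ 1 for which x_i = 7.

Listing terms: x_0 = 17; x_1 = 23; x_2 = 7; x_3 = 11; x_4 = 10; x_5 = 3; x_6 = 12; x_7 = 17.
Since x_7 = x_0 = 17, the sequence is periodic with period 7.
The value 7 first appears (with i ≥ 1) at x_2.

2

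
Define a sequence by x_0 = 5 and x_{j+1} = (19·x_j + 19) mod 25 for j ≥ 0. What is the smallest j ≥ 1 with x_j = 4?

We have x_0 = 5, x_1 = 14, x_2 = 10, x_3 = 9, x_4 = 15, x_5 = 4, x_6 = 20, x_7 = 24, x_8 = 0, x_9 = 19, x_{10} = 5.
The sequence repeats with period 10.
The value 4 first appears (with j ≥ 1) at x_5.

5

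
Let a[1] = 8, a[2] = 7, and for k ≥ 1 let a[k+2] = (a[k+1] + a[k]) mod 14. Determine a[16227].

Listing terms: a[1] = 8,  a[2] = 7,  a[3] = 1,  a[4] = 8,  a[5] = 9,  a[6] = 3,  a[7] = 12,  a[8] = 1,  a[9] = 13,  a[10] = 0,  a[11] = 13,  a[12] = 13,  a[13] = 12,  a[14] = 11,  a[15] = 9,  a[16] = 6,  a[17] = 1,  a[18] = 7,  a[19] = 8,  a[20] = 1,  a[21] = 9,  a[22] = 10,  a[23] = 5,  a[24] = 1,  a[25] = 6,  a[26] = 7,  a[27] = 13,  a[28] = 6,  a[29] = 5,  a[30] = 11,  a[31] = 2,  a[32] = 13,  a[33] = 1,  a[34] = 0,  a[35] = 1,  a[36] = 1,  a[37] = 2,  a[38] = 3,  a[39] = 5,  a[40] = 8,  a[41] = 13,  a[42] = 7,  a[43] = 6,  a[44] = 13,  a[45] = 5,  a[46] = 4,  a[47] = 9,  a[48] = 13,  a[49] = 8,  a[50] = 7.
The sequence repeats with period 48.
(16227 - 1) mod 48 = 2, so a[16227] = a[3] = 1.

1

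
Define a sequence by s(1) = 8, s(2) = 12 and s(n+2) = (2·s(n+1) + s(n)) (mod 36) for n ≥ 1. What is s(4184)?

32

We have s(1) = 8,  s(2) = 12,  s(3) = 32,  s(4) = 4,  s(5) = 4,  s(6) = 12,  s(7) = 28,  s(8) = 32,  s(9) = 20,  s(10) = 0,  s(11) = 20,  s(12) = 4,  s(13) = 28,  s(14) = 24,  s(15) = 4,  s(16) = 32,  s(17) = 32,  s(18) = 24,  s(19) = 8,  s(20) = 4,  s(21) = 16,  s(22) = 0,  s(23) = 16,  s(24) = 32,  s(25) = 8,  s(26) = 12.
The sequence repeats with period 24.
(4184 - 1) mod 24 = 7, so s(4184) = s(8) = 32.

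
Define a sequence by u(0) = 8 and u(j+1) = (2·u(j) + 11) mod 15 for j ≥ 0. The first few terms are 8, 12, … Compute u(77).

Listing terms: u(0) = 8, u(1) = 12, u(2) = 5, u(3) = 6, u(4) = 8.
Since u(4) = u(0) = 8, the sequence is periodic with period 4.
So u(77) = u(0 + ((77-0) mod 4)) = u(1) = 12.

12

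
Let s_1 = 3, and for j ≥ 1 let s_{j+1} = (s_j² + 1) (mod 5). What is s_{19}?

2

s_1 = 3, s_2 = 0, s_3 = 1, s_4 = 2, s_5 = 0.
Since s_5 = s_2 = 0, the sequence is eventually periodic: after a pre-period of length 1 it cycles with period 3.
For j ≥ 2, s_j depends only on (j - 2) mod 3. (19 - 2) mod 3 = 2, so s_{19} = s_4 = 2.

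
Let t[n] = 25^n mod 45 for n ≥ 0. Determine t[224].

Listing terms: t[0] = 1,  t[1] = 25,  t[2] = 40,  t[3] = 10,  t[4] = 25.
Since t[4] = t[1] = 25, the sequence is eventually periodic: after a pre-period of length 1 it cycles with period 3.
For n ≥ 1, t[n] depends only on (n - 1) mod 3. (224 - 1) mod 3 = 1, so t[224] = t[2] = 40.

40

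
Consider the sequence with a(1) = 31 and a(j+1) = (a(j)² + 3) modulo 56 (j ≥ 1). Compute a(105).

Computing terms: a(1) = 31; a(2) = 12; a(3) = 35; a(4) = 52; a(5) = 19; a(6) = 28; a(7) = 3; a(8) = 12.
Since a(8) = a(2) = 12, the sequence is eventually periodic: after a pre-period of length 1 it cycles with period 6.
For j ≥ 2, a(j) depends only on (j - 2) mod 6. (105 - 2) mod 6 = 1, so a(105) = a(3) = 35.

35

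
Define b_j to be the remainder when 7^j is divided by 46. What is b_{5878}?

b_1 = 7,  b_2 = 3,  b_3 = 21,  b_4 = 9,  b_5 = 17,  b_6 = 27,  b_7 = 5,  b_8 = 35,  b_9 = 15,  b_{10} = 13,  b_{11} = 45,  b_{12} = 39,  b_{13} = 43,  b_{14} = 25,  b_{15} = 37,  b_{16} = 29,  b_{17} = 19,  b_{18} = 41,  b_{19} = 11,  b_{20} = 31,  b_{21} = 33,  b_{22} = 1,  b_{23} = 7.
Since b_{23} = b_1 = 7, the sequence is periodic with period 22.
So b_{5878} = b_{1 + ((5878-1) mod 22)} = b_4 = 9.

9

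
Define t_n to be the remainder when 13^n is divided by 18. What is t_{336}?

We have t_1 = 13, t_2 = 7, t_3 = 1, t_4 = 13.
The sequence repeats with period 3.
(336 - 1) mod 3 = 2, so t_{336} = t_3 = 1.

1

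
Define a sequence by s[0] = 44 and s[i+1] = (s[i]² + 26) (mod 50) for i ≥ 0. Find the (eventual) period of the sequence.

We have s[0] = 44, s[1] = 12, s[2] = 20, s[3] = 26, s[4] = 2, s[5] = 30, s[6] = 26.
Since s[6] = s[3] = 26, the sequence is eventually periodic: after a pre-period of length 3 it cycles with period 3.

3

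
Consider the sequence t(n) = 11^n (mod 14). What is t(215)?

9

Listing terms: t(0) = 1; t(1) = 11; t(2) = 9; t(3) = 1.
Since t(3) = t(0) = 1, the sequence is periodic with period 3.
(215 - 0) mod 3 = 2, so t(215) = t(2) = 9.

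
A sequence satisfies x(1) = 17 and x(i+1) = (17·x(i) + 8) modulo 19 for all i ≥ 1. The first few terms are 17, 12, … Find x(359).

x(1) = 17; x(2) = 12; x(3) = 3; x(4) = 2; x(5) = 4; x(6) = 0; x(7) = 8; x(8) = 11; x(9) = 5; x(10) = 17.
Since x(10) = x(1) = 17, the sequence is periodic with period 9.
So x(359) = x(1 + ((359-1) mod 9)) = x(8) = 11.

11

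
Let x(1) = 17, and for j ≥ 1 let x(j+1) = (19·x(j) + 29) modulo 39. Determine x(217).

17

Computing terms: x(1) = 17,  x(2) = 1,  x(3) = 9,  x(4) = 5,  x(5) = 7,  x(6) = 6,  x(7) = 26,  x(8) = 16,  x(9) = 21,  x(10) = 38,  x(11) = 10,  x(12) = 24,  x(13) = 17.
The sequence repeats with period 12.
(217 - 1) mod 12 = 0, so x(217) = x(1) = 17.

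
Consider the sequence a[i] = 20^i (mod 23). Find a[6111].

Listing terms: a[1] = 20,  a[2] = 9,  a[3] = 19,  a[4] = 12,  a[5] = 10,  a[6] = 16,  a[7] = 21,  a[8] = 6,  a[9] = 5,  a[10] = 8,  a[11] = 22,  a[12] = 3,  a[13] = 14,  a[14] = 4,  a[15] = 11,  a[16] = 13,  a[17] = 7,  a[18] = 2,  a[19] = 17,  a[20] = 18,  a[21] = 15,  a[22] = 1,  a[23] = 20.
Since a[23] = a[1] = 20, the sequence is periodic with period 22.
So a[6111] = a[1 + ((6111-1) mod 22)] = a[17] = 7.

7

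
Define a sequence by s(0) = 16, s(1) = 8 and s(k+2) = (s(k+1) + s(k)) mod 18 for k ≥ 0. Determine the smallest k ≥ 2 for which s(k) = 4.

s(0) = 16; s(1) = 8; s(2) = 6; s(3) = 14; s(4) = 2; s(5) = 16; s(6) = 0; s(7) = 16; s(8) = 16; s(9) = 14; s(10) = 12; s(11) = 8; s(12) = 2; s(13) = 10; s(14) = 12; s(15) = 4; s(16) = 16; s(17) = 2; s(18) = 0; s(19) = 2; s(20) = 2; s(21) = 4; s(22) = 6; s(23) = 10; s(24) = 16; s(25) = 8.
Since (s(24), s(25)) = (s(0), s(1)) = (16, 8) (two consecutive terms determine the rest), the sequence is periodic with period 24.
The value 4 first appears (with k ≥ 2) at s(15).

15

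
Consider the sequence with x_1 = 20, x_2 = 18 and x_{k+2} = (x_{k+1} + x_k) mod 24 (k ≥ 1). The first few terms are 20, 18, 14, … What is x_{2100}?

14

We have x_1 = 20; x_2 = 18; x_3 = 14; x_4 = 8; x_5 = 22; x_6 = 6; x_7 = 4; x_8 = 10; x_9 = 14; x_{10} = 0; x_{11} = 14; x_{12} = 14; x_{13} = 4; x_{14} = 18; x_{15} = 22; x_{16} = 16; x_{17} = 14; x_{18} = 6; x_{19} = 20; x_{20} = 2; x_{21} = 22; x_{22} = 0; x_{23} = 22; x_{24} = 22; x_{25} = 20; x_{26} = 18.
The sequence repeats with period 24.
(2100 - 1) mod 24 = 11, so x_{2100} = x_{12} = 14.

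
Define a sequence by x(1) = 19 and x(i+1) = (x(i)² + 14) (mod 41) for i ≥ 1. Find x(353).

Computing terms: x(1) = 19; x(2) = 6; x(3) = 9; x(4) = 13; x(5) = 19.
The sequence repeats with period 4.
So x(353) = x(1 + ((353-1) mod 4)) = x(1) = 19.

19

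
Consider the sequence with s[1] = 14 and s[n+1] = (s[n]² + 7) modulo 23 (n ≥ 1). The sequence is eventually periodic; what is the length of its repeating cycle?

Listing terms: s[1] = 14,  s[2] = 19,  s[3] = 0,  s[4] = 7,  s[5] = 10,  s[6] = 15,  s[7] = 2,  s[8] = 11,  s[9] = 13,  s[10] = 15.
Since s[10] = s[6] = 15, the sequence is eventually periodic: after a pre-period of length 5 it cycles with period 4.

4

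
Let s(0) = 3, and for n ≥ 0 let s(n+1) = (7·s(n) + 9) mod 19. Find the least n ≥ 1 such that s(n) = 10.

2

Computing terms: s(0) = 3,  s(1) = 11,  s(2) = 10,  s(3) = 3.
Since s(3) = s(0) = 3, the sequence is periodic with period 3.
The value 10 first appears (with n ≥ 1) at s(2).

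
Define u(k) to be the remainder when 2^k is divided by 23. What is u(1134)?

Listing terms: u(1) = 2, u(2) = 4, u(3) = 8, u(4) = 16, u(5) = 9, u(6) = 18, u(7) = 13, u(8) = 3, u(9) = 6, u(10) = 12, u(11) = 1, u(12) = 2.
The sequence repeats with period 11.
(1134 - 1) mod 11 = 0, so u(1134) = u(1) = 2.

2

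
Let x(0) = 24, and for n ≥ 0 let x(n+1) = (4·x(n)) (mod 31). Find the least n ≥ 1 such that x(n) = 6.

4

Computing terms: x(0) = 24,  x(1) = 3,  x(2) = 12,  x(3) = 17,  x(4) = 6,  x(5) = 24.
Since x(5) = x(0) = 24, the sequence is periodic with period 5.
The value 6 first appears (with n ≥ 1) at x(4).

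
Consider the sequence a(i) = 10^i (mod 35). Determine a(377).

Listing terms: a(1) = 10,  a(2) = 30,  a(3) = 20,  a(4) = 25,  a(5) = 5,  a(6) = 15,  a(7) = 10.
Since a(7) = a(1) = 10, the sequence is periodic with period 6.
So a(377) = a(1 + ((377-1) mod 6)) = a(5) = 5.

5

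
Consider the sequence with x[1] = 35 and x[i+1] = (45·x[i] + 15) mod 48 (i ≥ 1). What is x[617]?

27

We have x[1] = 35, x[2] = 6, x[3] = 45, x[4] = 24, x[5] = 39, x[6] = 42, x[7] = 33, x[8] = 12, x[9] = 27, x[10] = 30, x[11] = 21, x[12] = 0, x[13] = 15, x[14] = 18, x[15] = 9, x[16] = 36, x[17] = 3, x[18] = 6.
Since x[18] = x[2] = 6, the sequence is eventually periodic: after a pre-period of length 1 it cycles with period 16.
For i ≥ 2, x[i] depends only on (i - 2) mod 16. (617 - 2) mod 16 = 7, so x[617] = x[9] = 27.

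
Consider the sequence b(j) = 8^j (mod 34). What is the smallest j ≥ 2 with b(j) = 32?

We have b(1) = 8,  b(2) = 30,  b(3) = 2,  b(4) = 16,  b(5) = 26,  b(6) = 4,  b(7) = 32,  b(8) = 18,  b(9) = 8.
The sequence repeats with period 8.
The value 32 first appears (with j ≥ 2) at b(7).

7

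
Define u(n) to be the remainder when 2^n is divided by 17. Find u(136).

1

u(1) = 2; u(2) = 4; u(3) = 8; u(4) = 16; u(5) = 15; u(6) = 13; u(7) = 9; u(8) = 1; u(9) = 2.
The sequence repeats with period 8.
(136 - 1) mod 8 = 7, so u(136) = u(8) = 1.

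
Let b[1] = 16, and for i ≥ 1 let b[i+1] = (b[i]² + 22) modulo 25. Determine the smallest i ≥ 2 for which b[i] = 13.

8

Computing terms: b[1] = 16,  b[2] = 3,  b[3] = 6,  b[4] = 8,  b[5] = 11,  b[6] = 18,  b[7] = 21,  b[8] = 13,  b[9] = 16.
Since b[9] = b[1] = 16, the sequence is periodic with period 8.
The value 13 first appears (with i ≥ 2) at b[8].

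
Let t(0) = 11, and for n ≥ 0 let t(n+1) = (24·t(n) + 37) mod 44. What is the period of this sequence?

Listing terms: t(0) = 11; t(1) = 37; t(2) = 1; t(3) = 17; t(4) = 5; t(5) = 25; t(6) = 21; t(7) = 13; t(8) = 41; t(9) = 9; t(10) = 33; t(11) = 37.
Since t(11) = t(1) = 37, the sequence is eventually periodic: after a pre-period of length 1 it cycles with period 10.

10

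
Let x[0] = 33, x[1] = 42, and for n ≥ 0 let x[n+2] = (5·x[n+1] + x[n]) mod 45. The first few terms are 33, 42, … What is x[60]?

Computing terms: x[0] = 33,  x[1] = 42,  x[2] = 18,  x[3] = 42,  x[4] = 3,  x[5] = 12,  x[6] = 18,  x[7] = 12,  x[8] = 33,  x[9] = 42.
Since (x[8], x[9]) = (x[0], x[1]) = (33, 42) (two consecutive terms determine the rest), the sequence is periodic with period 8.
So x[60] = x[0 + ((60-0) mod 8)] = x[4] = 3.

3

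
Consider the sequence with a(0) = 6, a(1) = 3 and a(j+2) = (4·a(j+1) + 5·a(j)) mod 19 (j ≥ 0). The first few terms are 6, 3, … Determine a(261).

16

Computing terms: a(0) = 6,  a(1) = 3,  a(2) = 4,  a(3) = 12,  a(4) = 11,  a(5) = 9,  a(6) = 15,  a(7) = 10,  a(8) = 1,  a(9) = 16,  a(10) = 12,  a(11) = 14,  a(12) = 2,  a(13) = 2,  a(14) = 18,  a(15) = 6,  a(16) = 0,  a(17) = 11,  a(18) = 6,  a(19) = 3.
The sequence repeats with period 18.
So a(261) = a(0 + ((261-0) mod 18)) = a(9) = 16.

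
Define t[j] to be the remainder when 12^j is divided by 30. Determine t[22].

Computing terms: t[0] = 1, t[1] = 12, t[2] = 24, t[3] = 18, t[4] = 6, t[5] = 12.
Since t[5] = t[1] = 12, the sequence is eventually periodic: after a pre-period of length 1 it cycles with period 4.
For j ≥ 1, t[j] depends only on (j - 1) mod 4. (22 - 1) mod 4 = 1, so t[22] = t[2] = 24.

24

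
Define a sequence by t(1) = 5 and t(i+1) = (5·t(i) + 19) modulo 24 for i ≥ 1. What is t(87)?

11

Listing terms: t(1) = 5,  t(2) = 20,  t(3) = 23,  t(4) = 14,  t(5) = 17,  t(6) = 8,  t(7) = 11,  t(8) = 2,  t(9) = 5.
Since t(9) = t(1) = 5, the sequence is periodic with period 8.
So t(87) = t(1 + ((87-1) mod 8)) = t(7) = 11.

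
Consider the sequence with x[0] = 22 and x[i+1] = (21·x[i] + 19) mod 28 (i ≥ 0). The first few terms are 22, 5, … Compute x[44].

26

We have x[0] = 22, x[1] = 5, x[2] = 12, x[3] = 19, x[4] = 26, x[5] = 5.
Since x[5] = x[1] = 5, the sequence is eventually periodic: after a pre-period of length 1 it cycles with period 4.
For i ≥ 1, x[i] depends only on (i - 1) mod 4. (44 - 1) mod 4 = 3, so x[44] = x[4] = 26.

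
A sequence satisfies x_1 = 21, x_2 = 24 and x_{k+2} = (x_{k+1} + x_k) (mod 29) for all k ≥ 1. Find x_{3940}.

We have x_1 = 21; x_2 = 24; x_3 = 16; x_4 = 11; x_5 = 27; x_6 = 9; x_7 = 7; x_8 = 16; x_9 = 23; x_{10} = 10; x_{11} = 4; x_{12} = 14; x_{13} = 18; x_{14} = 3; x_{15} = 21; x_{16} = 24.
The sequence repeats with period 14.
(3940 - 1) mod 14 = 5, so x_{3940} = x_6 = 9.

9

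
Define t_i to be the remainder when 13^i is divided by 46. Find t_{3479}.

t_1 = 13,  t_2 = 31,  t_3 = 35,  t_4 = 41,  t_5 = 27,  t_6 = 29,  t_7 = 9,  t_8 = 25,  t_9 = 3,  t_{10} = 39,  t_{11} = 1,  t_{12} = 13.
Since t_{12} = t_1 = 13, the sequence is periodic with period 11.
(3479 - 1) mod 11 = 2, so t_{3479} = t_3 = 35.

35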